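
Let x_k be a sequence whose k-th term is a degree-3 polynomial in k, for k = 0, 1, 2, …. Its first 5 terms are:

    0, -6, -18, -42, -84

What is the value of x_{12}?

-1788

1st diffs: -6, -12, -24, -42.
2nd diffs: -6, -12, -18.
3rd diffs: -6, -6 (constant).
Newton forward-difference form: x_k = (-6)·C(k,1) + (-6)·C(k,2) + (-6)·C(k,3).
At k = 12: k = 12, so x_{12} = -72 - 396 - 1320 = -1788.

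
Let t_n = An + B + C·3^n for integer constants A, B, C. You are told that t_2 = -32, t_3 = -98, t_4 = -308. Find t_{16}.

-172186796

The three given values yield: 2A + B + 9C = -32; 3A + B + 27C = -98; 4A + B + 81C = -308.
Subtracting the first from the second: A + 18C = -66.
Subtracting the second from the third: A + 54C = -210.
Solving: C = -4, A = 6, then B = -8.
So t_n = 6·n + (-8) + (-4)·3^n; at n=16 this is -172186796.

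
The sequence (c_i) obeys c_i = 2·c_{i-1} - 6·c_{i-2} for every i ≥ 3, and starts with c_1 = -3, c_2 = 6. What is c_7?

-24

Applying the relation repeatedly:
c_3 = 30;  c_4 = 24;  c_5 = -132;  c_6 = -408;  c_7 = -24.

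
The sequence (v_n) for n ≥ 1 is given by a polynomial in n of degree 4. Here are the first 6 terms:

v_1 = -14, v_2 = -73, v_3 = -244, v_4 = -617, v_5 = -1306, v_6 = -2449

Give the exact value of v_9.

-10342

1st diffs: -59, -171, -373, -689, -1143.
2nd diffs: -112, -202, -316, -454.
3rd diffs: -90, -114, -138.
4th diffs: -24, -24 (constant).
Newton forward-difference form: v_n = -14 + (-59)·C(n-1,1) + (-112)·C(n-1,2) + (-90)·C(n-1,3) + (-24)·C(n-1,4).
At n = 9: n-1 = 8, so v_9 = -14 - 472 - 3136 - 5040 - 1680 = -10342.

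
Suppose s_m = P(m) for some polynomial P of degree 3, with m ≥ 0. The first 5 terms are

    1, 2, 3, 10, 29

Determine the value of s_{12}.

1333

1st diffs: 1, 1, 7, 19.
2nd diffs: 0, 6, 12.
3rd diffs: 6, 6 (constant).
Newton forward-difference form: s_m = 1 + 1·C(m,1) + 6·C(m,3).
At m = 12: m = 12, so s_{12} = 1 + 12 + 1320 = 1333.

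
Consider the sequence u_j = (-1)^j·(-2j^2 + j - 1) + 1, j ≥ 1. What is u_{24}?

(-1)^24 = 1; -2j^2 + j - 1 at j=24 is -1129; so u_{24} = -1128.

-1128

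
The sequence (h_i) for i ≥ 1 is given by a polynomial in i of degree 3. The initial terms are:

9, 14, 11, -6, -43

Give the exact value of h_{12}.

-1366

1st diffs: 5, -3, -17, -37.
2nd diffs: -8, -14, -20.
3rd diffs: -6, -6 (constant).
Newton forward-difference form: h_i = 9 + 5·C(i-1,1) + (-8)·C(i-1,2) + (-6)·C(i-1,3).
At i = 12: i-1 = 11, so h_{12} = 9 + 55 - 440 - 990 = -1366.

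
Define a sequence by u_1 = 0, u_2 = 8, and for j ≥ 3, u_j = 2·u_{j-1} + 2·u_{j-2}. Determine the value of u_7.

Compute successive terms:
u_3 = 16  u_4 = 48  u_5 = 128  u_6 = 352  u_7 = 960.

960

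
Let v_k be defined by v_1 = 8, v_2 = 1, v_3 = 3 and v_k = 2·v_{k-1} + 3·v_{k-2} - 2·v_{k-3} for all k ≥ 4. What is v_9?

-759

Applying the relation repeatedly:
v_4 = -7; v_5 = -7; v_6 = -41; v_7 = -89; v_8 = -287; v_9 = -759.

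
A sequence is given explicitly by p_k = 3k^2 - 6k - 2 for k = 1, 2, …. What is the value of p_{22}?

1318

p_{22} = 3·22^2 - 6·22 - 2 = 1318.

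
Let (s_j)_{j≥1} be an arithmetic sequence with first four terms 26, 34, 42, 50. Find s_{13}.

Common difference d = 8.
s_j = 26 + (j - 1)·8.
s_{13} = 26 + 12·8 = 122.

122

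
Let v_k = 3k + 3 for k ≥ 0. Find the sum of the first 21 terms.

693

Over k = 0..20: Σk = 210.
Total = (3)·210 + (3)·21 = 693.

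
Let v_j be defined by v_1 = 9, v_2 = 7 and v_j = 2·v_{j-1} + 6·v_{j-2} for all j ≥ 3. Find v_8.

35128

Step forward from the initial values:
v_3 = 68  v_4 = 178  v_5 = 764  v_6 = 2596  v_7 = 9776  v_8 = 35128.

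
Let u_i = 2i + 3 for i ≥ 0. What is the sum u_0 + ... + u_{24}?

675

Over i = 0..24: Σi = 300.
Total = (2)·300 + (3)·25 = 675.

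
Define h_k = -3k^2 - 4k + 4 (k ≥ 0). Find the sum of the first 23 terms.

-12305

Over k = 0..22: Σk = 253, Σk² = 3795.
Total = (-3)·3795 + (-4)·253 + (4)·23 = -12305.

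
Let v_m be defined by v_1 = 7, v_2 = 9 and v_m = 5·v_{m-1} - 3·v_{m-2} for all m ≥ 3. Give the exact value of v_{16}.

Step forward from the initial values:
v_3 = 24, v_4 = 93, v_5 = 393, …, v_{13} = 46009743, v_{14} = 197969601, v_{15} = 851818776, v_{16} = 3665185077.

3665185077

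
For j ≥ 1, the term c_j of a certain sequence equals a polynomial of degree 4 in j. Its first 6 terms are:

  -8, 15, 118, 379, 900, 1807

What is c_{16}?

76987

1st diffs: 23, 103, 261, 521, 907.
2nd diffs: 80, 158, 260, 386.
3rd diffs: 78, 102, 126.
4th diffs: 24, 24 (constant).
Newton forward-difference form: c_j = -8 + 23·C(j-1,1) + 80·C(j-1,2) + 78·C(j-1,3) + 24·C(j-1,4).
At j = 16: j-1 = 15, so c_{16} = -8 + 345 + 8400 + 35490 + 32760 = 76987.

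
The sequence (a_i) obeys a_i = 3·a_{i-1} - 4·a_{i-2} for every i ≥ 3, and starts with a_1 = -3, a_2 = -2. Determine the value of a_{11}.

a_3 = 6; a_4 = 26; a_5 = 54; a_6 = 58; a_7 = -42; a_8 = -358; a_9 = -906; a_{10} = -1286; a_{11} = -234.

-234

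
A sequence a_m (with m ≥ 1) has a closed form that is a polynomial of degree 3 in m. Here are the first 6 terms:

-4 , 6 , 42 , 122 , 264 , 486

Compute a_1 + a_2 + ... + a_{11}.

10736

1st diffs: 10, 36, 80, 142, 222.
2nd diffs: 26, 44, 62, 80.
3rd diffs: 18, 18, 18 (constant).
Newton forward-difference form: a_m = -4 + 10·C(m-1,1) + 26·C(m-1,2) + 18·C(m-1,3).
Continuing: …, 806, 1242, 1812, 2534, …, a_{11} = 3426.
Summing m = 1..11 (11 terms) gives 10736.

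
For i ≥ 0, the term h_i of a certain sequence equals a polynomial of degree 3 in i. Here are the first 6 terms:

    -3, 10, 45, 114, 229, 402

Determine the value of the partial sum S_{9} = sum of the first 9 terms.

1st diffs: 13, 35, 69, 115, 173.
2nd diffs: 22, 34, 46, 58.
3rd diffs: 12, 12, 12 (constant).
Newton forward-difference form: h_i = -3 + 13·C(i,1) + 22·C(i,2) + 12·C(i,3).
Continuing: 645, 970, 1389.
Summing i = 0..8 (9 terms) gives 3801.

3801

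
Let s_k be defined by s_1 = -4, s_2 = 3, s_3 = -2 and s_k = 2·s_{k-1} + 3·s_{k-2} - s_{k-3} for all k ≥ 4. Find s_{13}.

72729

Compute successive terms:
s_4 = 9  s_5 = 9  s_6 = 47  s_7 = 112  s_8 = 356  s_9 = 1001  s_{10} = 2958  s_{11} = 8563  s_{12} = 24999  s_{13} = 72729.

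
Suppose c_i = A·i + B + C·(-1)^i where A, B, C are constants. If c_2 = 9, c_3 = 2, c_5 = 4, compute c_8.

15

Plug in i = 2, 3, 5: 2A + B + C = 9; 3A + B - C = 2; 5A + B - C = 4.
Subtracting the first from the second: A - 2C = -7.
Subtracting the second from the third: 2A = 2.
Solving: C = 4, A = 1, then B = 3.
So c_i = 1·i + 3 + 4·(-1)^i; at i=8 this is 15.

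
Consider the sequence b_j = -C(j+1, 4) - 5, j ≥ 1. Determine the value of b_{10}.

-335

C(11, 4) = 330, so b_{10} = -335.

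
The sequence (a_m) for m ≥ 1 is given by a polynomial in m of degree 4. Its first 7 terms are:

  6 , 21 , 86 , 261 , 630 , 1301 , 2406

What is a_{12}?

1st diffs: 15, 65, 175, 369, 671, 1105.
2nd diffs: 50, 110, 194, 302, 434.
3rd diffs: 60, 84, 108, 132.
4th diffs: 24, 24, 24 (constant).
Newton forward-difference form: a_m = 6 + 15·C(m-1,1) + 50·C(m-1,2) + 60·C(m-1,3) + 24·C(m-1,4).
At m = 12: m-1 = 11, so a_{12} = 6 + 165 + 2750 + 9900 + 7920 = 20741.

20741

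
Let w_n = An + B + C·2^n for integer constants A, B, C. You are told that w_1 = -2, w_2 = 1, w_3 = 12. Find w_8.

979

The three given values yield: A + B + 2C = -2; 2A + B + 4C = 1; 3A + B + 8C = 12.
Subtracting the first from the second: A + 2C = 3.
Subtracting the second from the third: A + 4C = 11.
Solving: C = 4, A = -5, then B = -5.
Hence w_8 = -5·8 + (-5) + 4·256 = 979.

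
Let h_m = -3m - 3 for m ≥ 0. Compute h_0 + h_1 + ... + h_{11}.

-234

Over m = 0..11: Σm = 66.
Total = (-3)·66 + (-3)·12 = -234.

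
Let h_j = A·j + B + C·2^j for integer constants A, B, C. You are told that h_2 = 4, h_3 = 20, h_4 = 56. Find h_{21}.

10485668

Write the equations: 2A + B + 4C = 4; 3A + B + 8C = 20; 4A + B + 16C = 56.
Subtracting the first from the second: A + 4C = 16.
Subtracting the second from the third: A + 8C = 36.
Solving: C = 5, A = -4, then B = -8.
Therefore h_{21} = -84 + (-8) + 5·2097152 = 10485668.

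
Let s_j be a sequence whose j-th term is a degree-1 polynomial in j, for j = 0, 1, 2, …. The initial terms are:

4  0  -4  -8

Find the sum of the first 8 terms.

1st diffs: -4, -4, -4 (constant).
So s_j = -4j + 4.
Continuing: -12, -16, -20, -24.
Summing j = 0..7 (8 terms) gives -80.

-80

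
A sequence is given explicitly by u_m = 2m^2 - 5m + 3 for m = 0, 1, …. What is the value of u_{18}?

561

u_{18} = 2·18^2 - 5·18 + 3 = 561.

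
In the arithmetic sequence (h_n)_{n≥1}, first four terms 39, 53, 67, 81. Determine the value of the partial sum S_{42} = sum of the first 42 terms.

Common difference d = 14.
h_n = 39 + (n - 1)·14.
h_{42} = 613; S = 42·(39 + 613)/2 = 13692.

13692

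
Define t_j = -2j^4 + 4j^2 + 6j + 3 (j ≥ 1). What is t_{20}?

-318277

t_{20} = -2·20^4 + 4·20^2 + 6·20 + 3 = -318277.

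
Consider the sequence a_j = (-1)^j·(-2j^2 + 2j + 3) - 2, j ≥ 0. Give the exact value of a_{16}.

(-1)^16 = 1; -2j^2 + 2j + 3 at j=16 is -477; so a_{16} = -479.

-479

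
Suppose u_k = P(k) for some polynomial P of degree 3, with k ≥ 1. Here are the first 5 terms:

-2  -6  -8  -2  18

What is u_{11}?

768

1st diffs: -4, -2, 6, 20.
2nd diffs: 2, 8, 14.
3rd diffs: 6, 6 (constant).
Newton forward-difference form: u_k = -2 + (-4)·C(k-1,1) + 2·C(k-1,2) + 6·C(k-1,3).
At k = 11: k-1 = 10, so u_{11} = -2 - 40 + 90 + 720 = 768.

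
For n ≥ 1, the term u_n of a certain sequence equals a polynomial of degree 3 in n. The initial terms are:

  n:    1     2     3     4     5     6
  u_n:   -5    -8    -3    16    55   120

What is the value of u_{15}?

2865

1st diffs: -3, 5, 19, 39, 65.
2nd diffs: 8, 14, 20, 26.
3rd diffs: 6, 6, 6 (constant).
So u_n = n^3 - 2n^2 - 4n.
Evaluating at n = 15 gives u_{15} = 2865.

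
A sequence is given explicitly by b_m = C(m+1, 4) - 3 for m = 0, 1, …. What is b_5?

C(6, 4) = 15, so b_5 = 12.

12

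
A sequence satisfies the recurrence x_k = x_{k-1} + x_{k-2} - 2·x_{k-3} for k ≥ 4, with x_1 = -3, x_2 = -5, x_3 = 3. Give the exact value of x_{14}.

-51

x_4 = 4; x_5 = 17; x_6 = 15; …; x_{11} = -55; x_{12} = -97; x_{13} = -64; x_{14} = -51.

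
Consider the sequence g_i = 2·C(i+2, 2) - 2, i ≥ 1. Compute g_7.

70

C(9, 2) = 36, so g_7 = 70.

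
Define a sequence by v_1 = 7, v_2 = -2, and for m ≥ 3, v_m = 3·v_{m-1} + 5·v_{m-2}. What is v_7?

6419

Applying the relation repeatedly:
v_3 = 29;  v_4 = 77;  v_5 = 376;  v_6 = 1513;  v_7 = 6419.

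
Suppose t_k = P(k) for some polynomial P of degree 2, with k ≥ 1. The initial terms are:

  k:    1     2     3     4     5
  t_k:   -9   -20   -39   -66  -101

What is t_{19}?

-1431

1st diffs: -11, -19, -27, -35.
2nd diffs: -8, -8, -8 (constant).
Newton forward-difference form: t_k = -9 + (-11)·C(k-1,1) + (-8)·C(k-1,2).
At k = 19: k-1 = 18, so t_{19} = -9 - 198 - 1224 = -1431.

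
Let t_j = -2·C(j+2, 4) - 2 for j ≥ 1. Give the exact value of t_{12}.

-2004

C(14, 4) = 1001, so t_{12} = -2004.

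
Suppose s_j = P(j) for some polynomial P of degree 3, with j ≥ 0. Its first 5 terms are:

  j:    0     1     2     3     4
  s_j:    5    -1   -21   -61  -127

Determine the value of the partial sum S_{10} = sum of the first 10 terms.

-3160

1st diffs: -6, -20, -40, -66.
2nd diffs: -14, -20, -26.
3rd diffs: -6, -6 (constant).
Newton forward-difference form: s_j = 5 + (-6)·C(j,1) + (-14)·C(j,2) + (-6)·C(j,3).
Continuing: …, -225, -361, -541, -771, …, s_9 = -1057.
Summing j = 0..9 (10 terms) gives -3160.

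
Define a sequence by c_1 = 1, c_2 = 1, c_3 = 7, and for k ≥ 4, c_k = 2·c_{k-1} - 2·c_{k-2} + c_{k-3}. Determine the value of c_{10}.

Iterate the recurrence:
c_4 = 13;  c_5 = 13;  c_6 = 7;  c_7 = 1;  c_8 = 1;  c_9 = 7;  c_{10} = 13.

13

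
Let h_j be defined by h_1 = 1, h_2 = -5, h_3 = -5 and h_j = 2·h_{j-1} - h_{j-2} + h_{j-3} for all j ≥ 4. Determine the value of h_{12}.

-484

h_4 = -4; h_5 = -8; h_6 = -17; h_7 = -30; h_8 = -51; h_9 = -89; h_{10} = -157; h_{11} = -276; h_{12} = -484.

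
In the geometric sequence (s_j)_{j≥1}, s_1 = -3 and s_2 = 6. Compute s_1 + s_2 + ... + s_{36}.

68719476735

Common ratio r = -2.
s_j = (-3)·(-2)^(j-1).
S = (-3)·((-2)^36 - 1)/(-2 - 1) = (-3)·(68719476736 - 1)/(-3) = 68719476735.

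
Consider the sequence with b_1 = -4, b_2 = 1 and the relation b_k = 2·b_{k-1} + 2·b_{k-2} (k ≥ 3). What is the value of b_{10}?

Step forward from the initial values:
b_3 = -6;  b_4 = -10;  b_5 = -32;  b_6 = -84;  b_7 = -232;  b_8 = -632;  b_9 = -1728;  b_{10} = -4720.

-4720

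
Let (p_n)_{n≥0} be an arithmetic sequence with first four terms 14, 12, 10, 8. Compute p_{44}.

Common difference d = -2.
p_n = 14 + (n - 0)·(-2).
p_{44} = 14 + 44·(-2) = -74.

-74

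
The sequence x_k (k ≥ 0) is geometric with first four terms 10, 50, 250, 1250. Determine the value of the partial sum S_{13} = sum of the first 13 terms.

Common ratio r = 5.
x_k = 10·5^(k-0).
S = 10·(5^13 - 1)/(5 - 1) = 10·(1220703125 - 1)/(4) = 3051757810.

3051757810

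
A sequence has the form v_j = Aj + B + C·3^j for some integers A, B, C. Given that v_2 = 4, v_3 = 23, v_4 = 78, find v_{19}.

The three given values yield: 2A + B + 9C = 4; 3A + B + 27C = 23; 4A + B + 81C = 78.
Subtracting the first from the second: A + 18C = 19.
Subtracting the second from the third: A + 54C = 55.
Solving: C = 1, A = 1, then B = -7.
Hence v_{19} = 1·19 + (-7) + 1·1162261467 = 1162261479.

1162261479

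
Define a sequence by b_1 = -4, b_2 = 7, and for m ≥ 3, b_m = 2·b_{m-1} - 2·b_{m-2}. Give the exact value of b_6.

-28

Applying the relation repeatedly:
b_3 = 22, b_4 = 30, b_5 = 16, b_6 = -28.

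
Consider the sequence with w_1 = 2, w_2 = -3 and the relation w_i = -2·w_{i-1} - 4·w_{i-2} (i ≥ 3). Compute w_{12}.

Step forward from the initial values:
w_3 = -2; w_4 = 16; w_5 = -24; w_6 = -16; w_7 = 128; w_8 = -192; w_9 = -128; w_{10} = 1024; w_{11} = -1536; w_{12} = -1024.

-1024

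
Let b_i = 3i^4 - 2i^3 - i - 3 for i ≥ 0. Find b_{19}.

377223

b_{19} = 3·19^4 - 2·19^3 - 1·19 - 3 = 377223.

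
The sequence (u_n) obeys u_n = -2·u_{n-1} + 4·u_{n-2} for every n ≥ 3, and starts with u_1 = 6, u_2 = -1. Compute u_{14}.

-8032256

Applying the relation repeatedly:
u_3 = 26; u_4 = -56; u_5 = 216; …; u_{11} = 237056; u_{12} = -766976; u_{13} = 2482176; u_{14} = -8032256.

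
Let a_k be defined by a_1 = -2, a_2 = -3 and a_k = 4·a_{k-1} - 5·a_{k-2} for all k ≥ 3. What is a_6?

117

Compute successive terms:
a_3 = -2  a_4 = 7  a_5 = 38  a_6 = 117.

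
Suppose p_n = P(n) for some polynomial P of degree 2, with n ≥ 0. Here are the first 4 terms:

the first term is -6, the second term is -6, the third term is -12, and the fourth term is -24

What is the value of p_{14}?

1st diffs: 0, -6, -12.
2nd diffs: -6, -6 (constant).
Newton forward-difference form: p_n = -6 + (-6)·C(n,2).
At n = 14: n = 14, so p_{14} = -6 - 546 = -552.

-552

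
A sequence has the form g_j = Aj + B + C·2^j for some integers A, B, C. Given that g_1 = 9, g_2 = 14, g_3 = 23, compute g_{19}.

At j = 1, 2, 3: A + B + 2C = 9; 2A + B + 4C = 14; 3A + B + 8C = 23.
Subtracting the first from the second: A + 2C = 5.
Subtracting the second from the third: A + 4C = 9.
Solving: C = 2, A = 1, then B = 4.
Hence g_{19} = 1·19 + 4 + 2·524288 = 1048599.

1048599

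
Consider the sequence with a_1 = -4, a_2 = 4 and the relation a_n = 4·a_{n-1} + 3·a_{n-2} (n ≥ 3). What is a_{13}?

Step forward from the initial values:
a_3 = 4; a_4 = 28; a_5 = 124; …; a_{10} = 269956; a_{11} = 1254148; a_{12} = 5826460; a_{13} = 27068284.

27068284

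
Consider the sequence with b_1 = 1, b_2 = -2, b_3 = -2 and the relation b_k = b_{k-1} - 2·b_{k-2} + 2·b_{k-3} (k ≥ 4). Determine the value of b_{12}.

Applying the relation repeatedly:
b_4 = 4;  b_5 = 4;  b_6 = -8;  b_7 = -8;  b_8 = 16;  b_9 = 16;  b_{10} = -32;  b_{11} = -32;  b_{12} = 64.

64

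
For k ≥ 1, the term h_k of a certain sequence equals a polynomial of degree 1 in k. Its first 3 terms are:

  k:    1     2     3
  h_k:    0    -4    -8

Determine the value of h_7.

1st diffs: -4, -4 (constant).
So h_k = -4k + 4.
Evaluating at k = 7 gives h_7 = -24.

-24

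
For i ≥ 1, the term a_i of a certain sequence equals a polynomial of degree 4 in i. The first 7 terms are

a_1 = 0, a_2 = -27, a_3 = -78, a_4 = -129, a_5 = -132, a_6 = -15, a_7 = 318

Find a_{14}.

1st diffs: -27, -51, -51, -3, 117, 333.
2nd diffs: -24, 0, 48, 120, 216.
3rd diffs: 24, 48, 72, 96.
4th diffs: 24, 24, 24 (constant).
Newton forward-difference form: a_i = (-27)·C(i-1,1) + (-24)·C(i-1,2) + 24·C(i-1,3) + 24·C(i-1,4).
At i = 14: i-1 = 13, so a_{14} = -351 - 1872 + 6864 + 17160 = 21801.

21801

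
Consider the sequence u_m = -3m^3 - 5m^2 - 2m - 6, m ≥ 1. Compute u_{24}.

-44406

u_{24} = -3·24^3 - 5·24^2 - 2·24 - 6 = -44406.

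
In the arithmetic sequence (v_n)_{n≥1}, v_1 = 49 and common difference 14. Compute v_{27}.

v_n = 49 + (n - 1)·14.
v_{27} = 49 + 26·14 = 413.

413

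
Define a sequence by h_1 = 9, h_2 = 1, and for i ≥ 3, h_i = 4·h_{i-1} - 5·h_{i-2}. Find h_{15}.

413879

Applying the relation repeatedly:
h_3 = -41; h_4 = -169; h_5 = -471; …; h_{12} = 133751; h_{13} = 280809; h_{14} = 454481; h_{15} = 413879.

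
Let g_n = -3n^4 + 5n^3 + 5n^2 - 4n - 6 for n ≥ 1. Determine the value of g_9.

-15675

g_9 = -3·9^4 + 5·9^3 + 5·9^2 - 4·9 - 6 = -15675.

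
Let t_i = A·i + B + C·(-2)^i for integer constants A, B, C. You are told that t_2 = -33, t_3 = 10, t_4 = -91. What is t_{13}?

The three given values yield: 2A + B + 4C = -33; 3A + B - 8C = 10; 4A + B + 16C = -91.
Subtracting the first from the second: A - 12C = 43.
Subtracting the second from the third: A + 24C = -101.
Solving: C = -4, A = -5, then B = -7.
Hence t_{13} = -5·13 + (-7) + (-4)·(-8192) = 32696.

32696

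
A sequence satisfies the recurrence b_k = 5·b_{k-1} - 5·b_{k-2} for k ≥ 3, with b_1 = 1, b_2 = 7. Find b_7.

Iterate the recurrence:
b_3 = 30  b_4 = 115  b_5 = 425  b_6 = 1550  b_7 = 5625.

5625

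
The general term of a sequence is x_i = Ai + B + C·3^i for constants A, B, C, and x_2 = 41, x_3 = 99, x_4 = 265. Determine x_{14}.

Plug in i = 2, 3, 4: 2A + B + 9C = 41; 3A + B + 27C = 99; 4A + B + 81C = 265.
Subtracting the first from the second: A + 18C = 58.
Subtracting the second from the third: A + 54C = 166.
Solving: C = 3, A = 4, then B = 6.
Hence x_{14} = 4·14 + 6 + 3·4782969 = 14348969.

14348969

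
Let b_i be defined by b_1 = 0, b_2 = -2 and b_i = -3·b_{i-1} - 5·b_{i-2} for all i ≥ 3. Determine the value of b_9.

294

Step forward from the initial values:
b_3 = 6  b_4 = -8  b_5 = -6  b_6 = 58  b_7 = -144  b_8 = 142  b_9 = 294.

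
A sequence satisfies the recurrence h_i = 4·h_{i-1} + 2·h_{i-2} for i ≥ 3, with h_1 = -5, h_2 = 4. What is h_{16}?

Compute successive terms:
h_3 = 6  h_4 = 32  h_5 = 140  …  h_{13} = 21542080  h_{14} = 95851264  h_{15} = 426489216  h_{16} = 1897659392.

1897659392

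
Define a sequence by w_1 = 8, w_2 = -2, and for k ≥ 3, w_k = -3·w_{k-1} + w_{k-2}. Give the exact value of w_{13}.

2066408

w_3 = 14  w_4 = -44  w_5 = 146  …  w_{10} = -57356  w_{11} = 189434  w_{12} = -625658  w_{13} = 2066408.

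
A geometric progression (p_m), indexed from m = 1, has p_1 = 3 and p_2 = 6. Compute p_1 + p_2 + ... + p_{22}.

Common ratio r = 2.
p_m = 3·2^(m-1).
S = 3·(2^22 - 1)/(2 - 1) = 3·(4194304 - 1)/(1) = 12582909.

12582909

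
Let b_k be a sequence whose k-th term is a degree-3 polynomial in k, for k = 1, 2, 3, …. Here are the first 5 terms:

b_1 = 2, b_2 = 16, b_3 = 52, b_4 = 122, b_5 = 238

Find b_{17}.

9586

1st diffs: 14, 36, 70, 116.
2nd diffs: 22, 34, 46.
3rd diffs: 12, 12 (constant).
So b_k = 2k^3 - k^2 + 3k - 2.
Evaluating at k = 17 gives b_{17} = 9586.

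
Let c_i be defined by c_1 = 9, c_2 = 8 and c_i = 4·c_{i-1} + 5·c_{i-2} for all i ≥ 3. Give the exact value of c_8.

Compute successive terms:
c_3 = 77; c_4 = 348; c_5 = 1777; c_6 = 8848; c_7 = 44277; c_8 = 221348.
(Characteristic roots are 5 and -1.)

221348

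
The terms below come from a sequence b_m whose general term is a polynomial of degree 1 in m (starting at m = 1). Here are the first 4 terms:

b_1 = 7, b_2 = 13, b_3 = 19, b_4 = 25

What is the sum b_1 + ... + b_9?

279

1st diffs: 6, 6, 6 (constant).
So b_m = 6m + 1.
Continuing: …, 31, 37, 43, 49, …, b_9 = 55.
Summing m = 1..9 (9 terms) gives 279.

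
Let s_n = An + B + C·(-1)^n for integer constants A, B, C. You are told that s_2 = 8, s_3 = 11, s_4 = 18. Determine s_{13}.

61

Plug in n = 2, 3, 4: 2A + B + C = 8; 3A + B - C = 11; 4A + B + C = 18.
Subtracting the first from the second: A - 2C = 3.
Subtracting the second from the third: A + 2C = 7.
Solving: C = 1, A = 5, then B = -3.
Therefore s_{13} = 65 + (-3) + 1·(-1) = 61.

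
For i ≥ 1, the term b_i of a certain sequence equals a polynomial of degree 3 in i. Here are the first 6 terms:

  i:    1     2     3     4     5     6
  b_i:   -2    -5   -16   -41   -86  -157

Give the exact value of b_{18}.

1st diffs: -3, -11, -25, -45, -71.
2nd diffs: -8, -14, -20, -26.
3rd diffs: -6, -6, -6 (constant).
Newton forward-difference form: b_i = -2 + (-3)·C(i-1,1) + (-8)·C(i-1,2) + (-6)·C(i-1,3).
At i = 18: i-1 = 17, so b_{18} = -2 - 51 - 1088 - 4080 = -5221.

-5221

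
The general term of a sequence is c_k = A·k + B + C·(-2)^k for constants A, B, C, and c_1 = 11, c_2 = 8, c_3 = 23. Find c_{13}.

The three given values yield: A + B - 2C = 11; 2A + B + 4C = 8; 3A + B - 8C = 23.
Subtracting the first from the second: A + 6C = -3.
Subtracting the second from the third: A - 12C = 15.
Solving: C = -1, A = 3, then B = 6.
Therefore c_{13} = 39 + 6 + (-1)·(-8192) = 8237.

8237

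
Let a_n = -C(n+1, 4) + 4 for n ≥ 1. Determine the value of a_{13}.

-997

C(14, 4) = 1001, so a_{13} = -997.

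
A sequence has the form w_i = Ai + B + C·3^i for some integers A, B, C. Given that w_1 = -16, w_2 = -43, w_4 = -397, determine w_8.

-32785

Write the equations: A + B + 3C = -16; 2A + B + 9C = -43; 4A + B + 81C = -397.
Subtracting the first from the second: A + 6C = -27.
Subtracting the second from the third: 2A + 72C = -354.
Solving: C = -5, A = 3, then B = -4.
So w_i = 3·i + (-4) + (-5)·3^i; at i=8 this is -32785.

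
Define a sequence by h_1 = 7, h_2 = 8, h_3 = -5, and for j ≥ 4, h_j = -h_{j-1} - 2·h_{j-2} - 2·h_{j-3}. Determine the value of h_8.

-91

Iterate the recurrence:
h_4 = -25, h_5 = 19, h_6 = 41, h_7 = -29, h_8 = -91.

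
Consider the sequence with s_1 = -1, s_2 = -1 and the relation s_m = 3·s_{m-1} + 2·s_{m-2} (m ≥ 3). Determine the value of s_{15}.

Iterate the recurrence:
s_3 = -5  s_4 = -17  s_5 = -61  …  s_{12} = -442961  s_{13} = -1577629  s_{14} = -5618809  s_{15} = -20011685.

-20011685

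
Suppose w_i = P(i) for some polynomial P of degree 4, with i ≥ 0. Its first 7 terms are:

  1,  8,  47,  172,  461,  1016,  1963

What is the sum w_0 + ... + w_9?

21553

1st diffs: 7, 39, 125, 289, 555, 947.
2nd diffs: 32, 86, 164, 266, 392.
3rd diffs: 54, 78, 102, 126.
4th diffs: 24, 24, 24 (constant).
Newton forward-difference form: w_i = 1 + 7·C(i,1) + 32·C(i,2) + 54·C(i,3) + 24·C(i,4).
Continuing: 3452, 5657, 8776.
Summing i = 0..9 (10 terms) gives 21553.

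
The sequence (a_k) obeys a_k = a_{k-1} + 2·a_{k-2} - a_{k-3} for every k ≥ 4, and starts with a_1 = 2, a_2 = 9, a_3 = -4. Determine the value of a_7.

Applying the relation repeatedly:
a_4 = 12  a_5 = -5  a_6 = 23  a_7 = 1.

1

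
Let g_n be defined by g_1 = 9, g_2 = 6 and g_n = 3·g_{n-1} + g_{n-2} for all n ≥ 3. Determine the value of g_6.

951

Compute successive terms:
g_3 = 27  g_4 = 87  g_5 = 288  g_6 = 951.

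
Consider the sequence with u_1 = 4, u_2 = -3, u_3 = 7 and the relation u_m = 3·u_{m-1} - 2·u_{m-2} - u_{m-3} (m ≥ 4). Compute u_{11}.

u_4 = 23  u_5 = 58  u_6 = 121  u_7 = 224  u_8 = 372  u_9 = 547  u_{10} = 673  u_{11} = 553.

553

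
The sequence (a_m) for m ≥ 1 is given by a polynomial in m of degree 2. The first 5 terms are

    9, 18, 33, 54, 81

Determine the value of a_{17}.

1st diffs: 9, 15, 21, 27.
2nd diffs: 6, 6, 6 (constant).
Newton forward-difference form: a_m = 9 + 9·C(m-1,1) + 6·C(m-1,2).
At m = 17: m-1 = 16, so a_{17} = 9 + 144 + 720 = 873.

873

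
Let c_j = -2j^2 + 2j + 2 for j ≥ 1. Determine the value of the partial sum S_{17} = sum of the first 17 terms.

Over j = 1..17: Σj = 153, Σj² = 1785.
Total = (-2)·1785 + (2)·153 + (2)·17 = -3230.

-3230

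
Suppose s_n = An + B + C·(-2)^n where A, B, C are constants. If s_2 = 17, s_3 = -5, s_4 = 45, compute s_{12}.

At n = 2, 3, 4: 2A + B + 4C = 17; 3A + B - 8C = -5; 4A + B + 16C = 45.
Subtracting the first from the second: A - 12C = -22.
Subtracting the second from the third: A + 24C = 50.
Solving: C = 2, A = 2, then B = 5.
So s_n = 2·n + 5 + 2·(-2)^n; at n=12 this is 8221.

8221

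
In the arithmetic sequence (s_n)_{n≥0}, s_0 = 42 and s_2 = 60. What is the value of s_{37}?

375

Common difference d = (60 - 42) / (2 - 0) = 9.
s_n = 42 + (n - 0)·9.
s_{37} = 42 + 37·9 = 375.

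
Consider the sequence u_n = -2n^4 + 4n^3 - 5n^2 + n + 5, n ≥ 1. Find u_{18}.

-188221

u_{18} = -2·18^4 + 4·18^3 - 5·18^2 + 1·18 + 5 = -188221.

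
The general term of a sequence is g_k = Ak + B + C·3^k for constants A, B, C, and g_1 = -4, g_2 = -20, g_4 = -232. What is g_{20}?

-10460353160

At k = 1, 2, 4: A + B + 3C = -4; 2A + B + 9C = -20; 4A + B + 81C = -232.
Subtracting the first from the second: A + 6C = -16.
Subtracting the second from the third: 2A + 72C = -212.
Solving: C = -3, A = 2, then B = 3.
Hence g_{20} = 2·20 + 3 + (-3)·3486784401 = -10460353160.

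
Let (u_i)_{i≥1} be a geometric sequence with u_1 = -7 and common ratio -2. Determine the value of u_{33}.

u_i = (-7)·(-2)^(i-1).
u_{33} = (-7)·(-2)^32 = -30064771072.

-30064771072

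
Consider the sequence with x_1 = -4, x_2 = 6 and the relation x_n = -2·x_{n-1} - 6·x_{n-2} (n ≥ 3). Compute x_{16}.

Iterate the recurrence:
x_3 = 12;  x_4 = -60;  x_5 = 48;  …;  x_{13} = -100608;  x_{14} = -263040;  x_{15} = 1129728;  x_{16} = -681216.

-681216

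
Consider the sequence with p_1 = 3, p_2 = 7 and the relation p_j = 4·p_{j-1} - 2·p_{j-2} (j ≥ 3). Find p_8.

10024

Step forward from the initial values:
p_3 = 22; p_4 = 74; p_5 = 252; p_6 = 860; p_7 = 2936; p_8 = 10024.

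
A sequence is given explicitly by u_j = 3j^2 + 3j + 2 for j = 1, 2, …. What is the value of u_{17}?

u_{17} = 3·17^2 + 3·17 + 2 = 920.

920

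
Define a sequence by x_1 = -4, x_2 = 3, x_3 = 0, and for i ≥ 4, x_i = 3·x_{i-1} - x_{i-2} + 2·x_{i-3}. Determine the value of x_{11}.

Compute successive terms:
x_4 = -11; x_5 = -27; x_6 = -70; x_7 = -205; x_8 = -599; x_9 = -1732; x_{10} = -5007; x_{11} = -14487.

-14487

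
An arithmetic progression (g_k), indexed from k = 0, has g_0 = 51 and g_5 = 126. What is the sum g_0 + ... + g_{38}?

Common difference d = (126 - 51) / (5 - 0) = 15.
g_k = 51 + (k - 0)·15.
g_{38} = 621; S = 39·(51 + 621)/2 = 13104.

13104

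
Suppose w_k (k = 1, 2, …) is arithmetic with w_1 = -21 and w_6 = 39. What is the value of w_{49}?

555

Common difference d = (39 - (-21)) / (6 - 1) = 12.
w_k = -21 + (k - 1)·12.
w_{49} = -21 + 48·12 = 555.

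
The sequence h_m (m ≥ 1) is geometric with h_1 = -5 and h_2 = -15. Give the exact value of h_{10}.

Common ratio r = 3.
h_m = (-5)·3^(m-1).
h_{10} = (-5)·3^9 = -98415.

-98415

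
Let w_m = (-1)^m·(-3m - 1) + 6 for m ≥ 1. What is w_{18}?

(-1)^18 = 1; -3m - 1 at m=18 is -55; so w_{18} = -49.

-49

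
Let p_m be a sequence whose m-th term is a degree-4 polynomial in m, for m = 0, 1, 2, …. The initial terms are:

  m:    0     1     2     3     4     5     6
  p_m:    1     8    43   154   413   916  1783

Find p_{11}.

17458

1st diffs: 7, 35, 111, 259, 503, 867.
2nd diffs: 28, 76, 148, 244, 364.
3rd diffs: 48, 72, 96, 120.
4th diffs: 24, 24, 24 (constant).
Newton forward-difference form: p_m = 1 + 7·C(m,1) + 28·C(m,2) + 48·C(m,3) + 24·C(m,4).
At m = 11: m = 11, so p_{11} = 1 + 77 + 1540 + 7920 + 7920 = 17458.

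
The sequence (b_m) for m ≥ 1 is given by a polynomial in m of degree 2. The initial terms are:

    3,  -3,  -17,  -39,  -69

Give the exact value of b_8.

-207

1st diffs: -6, -14, -22, -30.
2nd diffs: -8, -8, -8 (constant).
So b_m = -4m^2 + 6m + 1.
Evaluating at m = 8 gives b_8 = -207.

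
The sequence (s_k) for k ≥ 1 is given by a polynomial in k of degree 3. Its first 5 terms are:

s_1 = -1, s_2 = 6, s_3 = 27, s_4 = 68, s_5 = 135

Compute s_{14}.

1st diffs: 7, 21, 41, 67.
2nd diffs: 14, 20, 26.
3rd diffs: 6, 6 (constant).
Newton forward-difference form: s_k = -1 + 7·C(k-1,1) + 14·C(k-1,2) + 6·C(k-1,3).
At k = 14: k-1 = 13, so s_{14} = -1 + 91 + 1092 + 1716 = 2898.

2898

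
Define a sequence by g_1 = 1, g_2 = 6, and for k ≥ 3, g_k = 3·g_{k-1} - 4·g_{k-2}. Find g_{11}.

3422

Step forward from the initial values:
g_3 = 14; g_4 = 18; g_5 = -2; g_6 = -78; g_7 = -226; g_8 = -366; g_9 = -194; g_{10} = 882; g_{11} = 3422.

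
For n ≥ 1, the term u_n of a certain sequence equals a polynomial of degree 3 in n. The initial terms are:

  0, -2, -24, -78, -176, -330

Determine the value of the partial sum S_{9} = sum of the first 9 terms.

-3264

1st diffs: -2, -22, -54, -98, -154.
2nd diffs: -20, -32, -44, -56.
3rd diffs: -12, -12, -12 (constant).
Newton forward-difference form: u_n = (-2)·C(n-1,1) + (-20)·C(n-1,2) + (-12)·C(n-1,3).
Continuing: -552, -854, -1248.
Summing n = 1..9 (9 terms) gives -3264.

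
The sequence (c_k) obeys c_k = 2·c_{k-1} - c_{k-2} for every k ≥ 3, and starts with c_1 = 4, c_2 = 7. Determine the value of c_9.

28

Iterate the recurrence:
c_3 = 10;  c_4 = 13;  c_5 = 16;  c_6 = 19;  c_7 = 22;  c_8 = 25;  c_9 = 28.
(Characteristic roots are 1 and 1.)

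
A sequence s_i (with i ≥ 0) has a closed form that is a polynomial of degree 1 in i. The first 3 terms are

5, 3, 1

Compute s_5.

-5

1st diffs: -2, -2 (constant).
So s_i = -2i + 5.
Evaluating at i = 5 gives s_5 = -5.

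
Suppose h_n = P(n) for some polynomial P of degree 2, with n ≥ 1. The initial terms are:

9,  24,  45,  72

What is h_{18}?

1080

1st diffs: 15, 21, 27.
2nd diffs: 6, 6 (constant).
Newton forward-difference form: h_n = 9 + 15·C(n-1,1) + 6·C(n-1,2).
At n = 18: n-1 = 17, so h_{18} = 9 + 255 + 816 = 1080.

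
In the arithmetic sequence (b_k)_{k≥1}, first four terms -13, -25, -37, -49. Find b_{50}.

Common difference d = -12.
b_k = -13 + (k - 1)·(-12).
b_{50} = -13 + 49·(-12) = -601.

-601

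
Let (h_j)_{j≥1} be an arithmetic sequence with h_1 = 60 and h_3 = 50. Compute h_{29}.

-80

Common difference d = (50 - 60) / (3 - 1) = -5.
h_j = 60 + (j - 1)·(-5).
h_{29} = 60 + 28·(-5) = -80.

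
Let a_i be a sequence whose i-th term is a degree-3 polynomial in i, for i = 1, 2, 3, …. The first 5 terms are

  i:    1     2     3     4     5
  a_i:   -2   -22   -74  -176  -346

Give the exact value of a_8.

1st diffs: -20, -52, -102, -170.
2nd diffs: -32, -50, -68.
3rd diffs: -18, -18 (constant).
So a_i = -3i^3 + 2i^2 - 5i + 4.
Evaluating at i = 8 gives a_8 = -1444.

-1444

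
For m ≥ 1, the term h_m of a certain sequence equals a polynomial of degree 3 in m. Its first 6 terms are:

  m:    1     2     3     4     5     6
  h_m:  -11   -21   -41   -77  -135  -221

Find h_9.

1st diffs: -10, -20, -36, -58, -86.
2nd diffs: -10, -16, -22, -28.
3rd diffs: -6, -6, -6 (constant).
Newton forward-difference form: h_m = -11 + (-10)·C(m-1,1) + (-10)·C(m-1,2) + (-6)·C(m-1,3).
At m = 9: m-1 = 8, so h_9 = -11 - 80 - 280 - 336 = -707.

-707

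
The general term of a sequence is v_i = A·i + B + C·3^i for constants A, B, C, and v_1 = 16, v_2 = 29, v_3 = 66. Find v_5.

500

The three given values yield: A + B + 3C = 16; 2A + B + 9C = 29; 3A + B + 27C = 66.
Subtracting the first from the second: A + 6C = 13.
Subtracting the second from the third: A + 18C = 37.
Solving: C = 2, A = 1, then B = 9.
Hence v_5 = 1·5 + 9 + 2·243 = 500.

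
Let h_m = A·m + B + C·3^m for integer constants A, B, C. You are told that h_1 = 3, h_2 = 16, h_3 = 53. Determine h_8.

13126

The three given values yield: A + B + 3C = 3; 2A + B + 9C = 16; 3A + B + 27C = 53.
Subtracting the first from the second: A + 6C = 13.
Subtracting the second from the third: A + 18C = 37.
Solving: C = 2, A = 1, then B = -4.
Hence h_8 = 1·8 + (-4) + 2·6561 = 13126.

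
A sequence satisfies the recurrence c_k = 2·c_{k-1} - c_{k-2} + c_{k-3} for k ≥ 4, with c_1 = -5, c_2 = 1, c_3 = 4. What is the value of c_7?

9

Iterate the recurrence:
c_4 = 2;  c_5 = 1;  c_6 = 4;  c_7 = 9.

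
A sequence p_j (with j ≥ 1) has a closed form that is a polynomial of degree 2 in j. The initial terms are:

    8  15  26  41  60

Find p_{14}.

411

1st diffs: 7, 11, 15, 19.
2nd diffs: 4, 4, 4 (constant).
So p_j = 2j^2 + j + 5.
Evaluating at j = 14 gives p_{14} = 411.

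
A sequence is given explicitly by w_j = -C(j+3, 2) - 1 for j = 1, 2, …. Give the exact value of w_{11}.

-92

C(14, 2) = 91, so w_{11} = -92.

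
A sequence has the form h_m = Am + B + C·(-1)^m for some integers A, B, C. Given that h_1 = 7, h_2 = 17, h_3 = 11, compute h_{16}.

At m = 1, 2, 3: A + B - C = 7; 2A + B + C = 17; 3A + B - C = 11.
Subtracting the first from the second: A + 2C = 10.
Subtracting the second from the third: A - 2C = -6.
Solving: C = 4, A = 2, then B = 9.
Hence h_{16} = 2·16 + 9 + 4·1 = 45.

45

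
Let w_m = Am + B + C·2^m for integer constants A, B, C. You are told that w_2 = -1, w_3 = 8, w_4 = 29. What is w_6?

167

Write the equations: 2A + B + 4C = -1; 3A + B + 8C = 8; 4A + B + 16C = 29.
Subtracting the first from the second: A + 4C = 9.
Subtracting the second from the third: A + 8C = 21.
Solving: C = 3, A = -3, then B = -7.
So w_m = -3·m + (-7) + 3·2^m; at m=6 this is 167.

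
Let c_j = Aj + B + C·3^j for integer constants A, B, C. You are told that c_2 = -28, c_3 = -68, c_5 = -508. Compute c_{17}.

At j = 2, 3, 5: 2A + B + 9C = -28; 3A + B + 27C = -68; 5A + B + 243C = -508.
Subtracting the first from the second: A + 18C = -40.
Subtracting the second from the third: 2A + 216C = -440.
Solving: C = -2, A = -4, then B = -2.
Hence c_{17} = -4·17 + (-2) + (-2)·129140163 = -258280396.

-258280396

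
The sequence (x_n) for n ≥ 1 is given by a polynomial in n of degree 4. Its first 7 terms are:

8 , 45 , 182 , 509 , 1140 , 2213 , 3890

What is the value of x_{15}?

1st diffs: 37, 137, 327, 631, 1073, 1677.
2nd diffs: 100, 190, 304, 442, 604.
3rd diffs: 90, 114, 138, 162.
4th diffs: 24, 24, 24 (constant).
Newton forward-difference form: x_n = 8 + 37·C(n-1,1) + 100·C(n-1,2) + 90·C(n-1,3) + 24·C(n-1,4).
At n = 15: n-1 = 14, so x_{15} = 8 + 518 + 9100 + 32760 + 24024 = 66410.

66410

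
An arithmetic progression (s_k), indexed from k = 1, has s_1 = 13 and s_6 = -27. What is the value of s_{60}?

-459

Common difference d = (-27 - 13) / (6 - 1) = -8.
s_k = 13 + (k - 1)·(-8).
s_{60} = 13 + 59·(-8) = -459.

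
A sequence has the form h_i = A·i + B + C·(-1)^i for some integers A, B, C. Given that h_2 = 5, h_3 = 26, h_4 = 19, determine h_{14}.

89

Plug in i = 2, 3, 4: 2A + B + C = 5; 3A + B - C = 26; 4A + B + C = 19.
Subtracting the first from the second: A - 2C = 21.
Subtracting the second from the third: A + 2C = -7.
Solving: C = -7, A = 7, then B = -2.
Therefore h_{14} = 98 + (-2) + (-7)·1 = 89.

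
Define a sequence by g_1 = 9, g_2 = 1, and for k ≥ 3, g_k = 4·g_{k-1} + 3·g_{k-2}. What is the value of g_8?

60127

Applying the relation repeatedly:
g_3 = 31  g_4 = 127  g_5 = 601  g_6 = 2785  g_7 = 12943  g_8 = 60127.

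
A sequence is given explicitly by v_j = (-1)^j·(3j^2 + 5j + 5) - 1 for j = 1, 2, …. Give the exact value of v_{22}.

1566

(-1)^22 = 1; 3j^2 + 5j + 5 at j=22 is 1567; so v_{22} = 1566.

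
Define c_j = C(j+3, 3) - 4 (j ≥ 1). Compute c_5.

C(8, 3) = 56, so c_5 = 52.

52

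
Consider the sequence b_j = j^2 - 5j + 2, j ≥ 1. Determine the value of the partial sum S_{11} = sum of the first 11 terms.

198

Over j = 1..11: Σj = 66, Σj² = 506.
Total = (1)·506 + (-5)·66 + (2)·11 = 198.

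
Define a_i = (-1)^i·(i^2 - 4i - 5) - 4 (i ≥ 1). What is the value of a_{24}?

(-1)^24 = 1; i^2 - 4i - 5 at i=24 is 475; so a_{24} = 471.

471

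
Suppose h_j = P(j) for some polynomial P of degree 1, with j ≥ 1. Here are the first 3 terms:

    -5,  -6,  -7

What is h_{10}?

-14

1st diffs: -1, -1 (constant).
So h_j = -j - 4.
Evaluating at j = 10 gives h_{10} = -14.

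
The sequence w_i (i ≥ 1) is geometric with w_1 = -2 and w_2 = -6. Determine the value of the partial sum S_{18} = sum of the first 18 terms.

-387420488

Common ratio r = 3.
w_i = (-2)·3^(i-1).
S = (-2)·(3^18 - 1)/(3 - 1) = (-2)·(387420489 - 1)/(2) = -387420488.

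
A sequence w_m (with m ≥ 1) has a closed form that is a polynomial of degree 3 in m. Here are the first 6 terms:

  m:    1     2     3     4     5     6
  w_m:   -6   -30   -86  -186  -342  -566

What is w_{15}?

-7622

1st diffs: -24, -56, -100, -156, -224.
2nd diffs: -32, -44, -56, -68.
3rd diffs: -12, -12, -12 (constant).
Newton forward-difference form: w_m = -6 + (-24)·C(m-1,1) + (-32)·C(m-1,2) + (-12)·C(m-1,3).
At m = 15: m-1 = 14, so w_{15} = -6 - 336 - 2912 - 4368 = -7622.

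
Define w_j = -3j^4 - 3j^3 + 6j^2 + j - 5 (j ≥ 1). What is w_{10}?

w_{10} = -3·10^4 - 3·10^3 + 6·10^2 + 1·10 - 5 = -32395.

-32395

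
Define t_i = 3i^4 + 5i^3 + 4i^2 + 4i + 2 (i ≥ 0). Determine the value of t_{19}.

t_{19} = 3·19^4 + 5·19^3 + 4·19^2 + 4·19 + 2 = 426780.

426780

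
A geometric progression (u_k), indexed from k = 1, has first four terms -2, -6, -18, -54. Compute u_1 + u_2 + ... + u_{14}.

-4782968

Common ratio r = 3.
u_k = (-2)·3^(k-1).
S = (-2)·(3^14 - 1)/(3 - 1) = (-2)·(4782969 - 1)/(2) = -4782968.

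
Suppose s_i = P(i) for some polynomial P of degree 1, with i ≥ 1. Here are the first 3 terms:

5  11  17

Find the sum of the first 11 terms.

385

1st diffs: 6, 6 (constant).
So s_i = 6i - 1.
Continuing: …, 23, 29, 35, 41, …, s_{11} = 65.
Summing i = 1..11 (11 terms) gives 385.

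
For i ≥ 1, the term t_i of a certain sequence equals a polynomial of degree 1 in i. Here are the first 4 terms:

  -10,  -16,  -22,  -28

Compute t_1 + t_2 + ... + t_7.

1st diffs: -6, -6, -6 (constant).
So t_i = -6i - 4.
Continuing: -34, -40, -46.
Summing i = 1..7 (7 terms) gives -196.

-196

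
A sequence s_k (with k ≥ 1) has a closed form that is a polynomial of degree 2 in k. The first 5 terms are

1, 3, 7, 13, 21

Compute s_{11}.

1st diffs: 2, 4, 6, 8.
2nd diffs: 2, 2, 2 (constant).
So s_k = k^2 - k + 1.
Evaluating at k = 11 gives s_{11} = 111.

111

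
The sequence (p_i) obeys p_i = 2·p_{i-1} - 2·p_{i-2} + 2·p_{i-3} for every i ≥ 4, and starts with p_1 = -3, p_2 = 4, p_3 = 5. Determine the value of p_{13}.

Step forward from the initial values:
p_4 = -4  p_5 = -10  p_6 = -2  p_7 = 8  p_8 = 0  p_9 = -20  p_{10} = -24  p_{11} = -8  p_{12} = -8  p_{13} = -48.

-48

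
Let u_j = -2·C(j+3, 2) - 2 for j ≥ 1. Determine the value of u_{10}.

C(13, 2) = 78, so u_{10} = -158.

-158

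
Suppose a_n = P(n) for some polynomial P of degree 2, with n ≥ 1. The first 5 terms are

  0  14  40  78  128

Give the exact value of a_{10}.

1st diffs: 14, 26, 38, 50.
2nd diffs: 12, 12, 12 (constant).
So a_n = 6n^2 - 4n - 2.
Evaluating at n = 10 gives a_{10} = 558.

558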